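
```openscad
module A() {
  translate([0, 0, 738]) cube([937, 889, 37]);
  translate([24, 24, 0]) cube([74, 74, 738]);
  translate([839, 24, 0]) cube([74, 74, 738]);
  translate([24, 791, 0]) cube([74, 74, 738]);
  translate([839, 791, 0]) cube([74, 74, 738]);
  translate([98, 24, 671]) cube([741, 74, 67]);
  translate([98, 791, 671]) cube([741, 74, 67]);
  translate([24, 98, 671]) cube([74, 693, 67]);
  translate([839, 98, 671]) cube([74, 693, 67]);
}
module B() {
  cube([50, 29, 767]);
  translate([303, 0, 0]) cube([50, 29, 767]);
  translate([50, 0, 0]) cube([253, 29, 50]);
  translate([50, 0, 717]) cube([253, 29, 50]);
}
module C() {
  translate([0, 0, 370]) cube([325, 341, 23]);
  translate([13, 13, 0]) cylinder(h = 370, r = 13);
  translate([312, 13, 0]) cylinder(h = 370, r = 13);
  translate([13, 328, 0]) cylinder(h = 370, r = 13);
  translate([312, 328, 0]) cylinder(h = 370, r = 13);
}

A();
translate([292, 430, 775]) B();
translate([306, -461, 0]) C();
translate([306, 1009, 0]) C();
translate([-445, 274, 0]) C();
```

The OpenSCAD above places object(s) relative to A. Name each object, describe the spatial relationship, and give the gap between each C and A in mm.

A is a table. B is a picture frame. C is a stool. The picture frame is on top of the table, centred. Three stools sit around the table at the −y, +y, −x sides. The gap between each stool and the table is 120 mm.

Each stool's nearest face is 120 mm from the table's bounding box.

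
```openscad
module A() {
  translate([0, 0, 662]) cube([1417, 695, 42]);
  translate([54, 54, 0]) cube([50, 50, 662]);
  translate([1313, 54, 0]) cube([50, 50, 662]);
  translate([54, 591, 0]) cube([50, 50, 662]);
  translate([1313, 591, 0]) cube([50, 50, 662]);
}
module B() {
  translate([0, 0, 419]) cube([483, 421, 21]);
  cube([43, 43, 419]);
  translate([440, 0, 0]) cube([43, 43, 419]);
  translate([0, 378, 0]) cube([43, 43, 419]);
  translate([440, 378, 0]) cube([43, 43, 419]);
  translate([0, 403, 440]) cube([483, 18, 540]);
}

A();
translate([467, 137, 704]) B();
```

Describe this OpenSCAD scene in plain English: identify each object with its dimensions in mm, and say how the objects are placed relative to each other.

A is a rectangular dining table. The top is 1417×695×42 mm with its upper surface at z = 704 mm. It stands on four 50×50 mm square legs, each inset 54 mm from the nearest pair of top edges, running from the floor to the underside of the top.

B is a chair. The seat is a 483×421×21 mm slab with its top at z = 440 mm, on four 43×43 mm corner legs (flush with the seat edges, standing on z = 0). A flat backrest 18 mm thick, 540 mm tall, spans the full seat width and rises from the seat top along its +y edge, rear face flush with the rear of the seat.

The chair is on top of the table, centred.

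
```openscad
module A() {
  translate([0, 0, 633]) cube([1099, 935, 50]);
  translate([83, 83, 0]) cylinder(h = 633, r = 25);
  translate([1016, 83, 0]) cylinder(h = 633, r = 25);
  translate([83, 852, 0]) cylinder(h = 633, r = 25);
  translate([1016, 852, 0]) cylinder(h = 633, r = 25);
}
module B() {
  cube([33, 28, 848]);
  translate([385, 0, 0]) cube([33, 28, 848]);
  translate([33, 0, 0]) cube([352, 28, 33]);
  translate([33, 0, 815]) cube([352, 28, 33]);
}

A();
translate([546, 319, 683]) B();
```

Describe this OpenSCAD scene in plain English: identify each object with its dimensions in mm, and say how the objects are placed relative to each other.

A is a table: top 1099 mm (x) × 935 mm (y), 50 mm thick, upper face at z = 683 mm, on four round legs of 50 mm diameter, each leg's bounding box inset 58 mm from the nearest pair of top edges, running from z = 0 to the bottom of the top.

B is a rectangular picture frame lying in the x–z plane (depth along y). The opening is 352 mm wide (x) by 782 mm tall (z), surrounded by a border 33 mm wide on all four sides. The frame is 28 mm deep and is made of two full-height vertical stiles with two horizontal rails fitted between them.

The picture frame is on top of the table.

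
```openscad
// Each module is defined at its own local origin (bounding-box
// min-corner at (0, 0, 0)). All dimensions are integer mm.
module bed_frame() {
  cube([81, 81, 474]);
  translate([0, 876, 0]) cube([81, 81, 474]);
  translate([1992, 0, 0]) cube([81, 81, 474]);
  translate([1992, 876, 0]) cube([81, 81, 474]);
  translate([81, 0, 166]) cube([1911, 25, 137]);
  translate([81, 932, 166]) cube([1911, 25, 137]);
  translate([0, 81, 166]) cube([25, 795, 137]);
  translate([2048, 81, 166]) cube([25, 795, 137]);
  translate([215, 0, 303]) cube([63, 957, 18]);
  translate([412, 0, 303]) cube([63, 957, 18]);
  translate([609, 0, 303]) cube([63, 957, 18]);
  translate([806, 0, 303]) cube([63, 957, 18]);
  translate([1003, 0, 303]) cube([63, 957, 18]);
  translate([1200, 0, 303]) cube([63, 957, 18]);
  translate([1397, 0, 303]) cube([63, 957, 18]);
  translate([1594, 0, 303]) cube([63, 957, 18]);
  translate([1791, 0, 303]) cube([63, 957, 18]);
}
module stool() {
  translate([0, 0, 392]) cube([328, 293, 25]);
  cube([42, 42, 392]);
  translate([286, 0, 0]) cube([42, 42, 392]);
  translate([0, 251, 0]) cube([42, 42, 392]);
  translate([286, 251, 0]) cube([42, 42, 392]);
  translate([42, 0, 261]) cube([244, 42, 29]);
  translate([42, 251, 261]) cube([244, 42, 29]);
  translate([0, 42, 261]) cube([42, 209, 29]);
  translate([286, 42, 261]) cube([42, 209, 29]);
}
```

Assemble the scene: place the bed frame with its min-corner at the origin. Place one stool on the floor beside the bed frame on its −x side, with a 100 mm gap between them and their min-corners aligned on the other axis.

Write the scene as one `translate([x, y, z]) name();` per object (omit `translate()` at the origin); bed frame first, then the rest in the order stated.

bed_frame();
translate([-428, 0, 0]) stool();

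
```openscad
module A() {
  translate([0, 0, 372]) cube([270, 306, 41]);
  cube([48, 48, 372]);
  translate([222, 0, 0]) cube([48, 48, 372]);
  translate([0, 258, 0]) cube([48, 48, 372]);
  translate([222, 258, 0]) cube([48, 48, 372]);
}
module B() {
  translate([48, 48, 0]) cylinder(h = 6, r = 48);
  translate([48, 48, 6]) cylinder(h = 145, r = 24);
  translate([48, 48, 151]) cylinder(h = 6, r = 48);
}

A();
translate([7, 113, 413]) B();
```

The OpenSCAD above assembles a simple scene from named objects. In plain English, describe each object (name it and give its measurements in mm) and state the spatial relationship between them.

A is a four-legged stool. The seat is 270×306 mm, 41 mm thick, top at z = 413 mm. It stands on four square legs, each 48×48 mm in cross-section, from z = 0 to the seat underside, each flush with a corner of the seat.

B is a spool: two coaxial disc flanges of radius 48 mm and thickness 6 mm, joined by a core cylinder of radius 24 mm and height 145 mm. The lower flange rests on z = 0 and the three cylinders share a vertical axis.

The spool is on top of the stool.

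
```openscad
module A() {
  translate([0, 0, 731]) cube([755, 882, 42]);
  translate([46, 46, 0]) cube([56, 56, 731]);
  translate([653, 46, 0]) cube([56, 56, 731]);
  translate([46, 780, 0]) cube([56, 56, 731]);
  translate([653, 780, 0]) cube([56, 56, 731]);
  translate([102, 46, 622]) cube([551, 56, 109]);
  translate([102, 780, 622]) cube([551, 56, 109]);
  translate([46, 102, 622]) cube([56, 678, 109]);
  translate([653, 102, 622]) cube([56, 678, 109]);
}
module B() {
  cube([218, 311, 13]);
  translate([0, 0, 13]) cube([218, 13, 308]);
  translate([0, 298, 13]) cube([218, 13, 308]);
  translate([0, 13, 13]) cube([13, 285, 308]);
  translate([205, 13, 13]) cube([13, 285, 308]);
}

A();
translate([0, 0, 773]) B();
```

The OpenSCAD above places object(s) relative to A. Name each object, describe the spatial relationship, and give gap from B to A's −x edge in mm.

A is a table. B is an open box. The open box is on top of the table. The gap from the open box to the table's −x edge is 0 mm.

The open box's min-x is at 0; the table's min-x is 0; gap = 0 mm.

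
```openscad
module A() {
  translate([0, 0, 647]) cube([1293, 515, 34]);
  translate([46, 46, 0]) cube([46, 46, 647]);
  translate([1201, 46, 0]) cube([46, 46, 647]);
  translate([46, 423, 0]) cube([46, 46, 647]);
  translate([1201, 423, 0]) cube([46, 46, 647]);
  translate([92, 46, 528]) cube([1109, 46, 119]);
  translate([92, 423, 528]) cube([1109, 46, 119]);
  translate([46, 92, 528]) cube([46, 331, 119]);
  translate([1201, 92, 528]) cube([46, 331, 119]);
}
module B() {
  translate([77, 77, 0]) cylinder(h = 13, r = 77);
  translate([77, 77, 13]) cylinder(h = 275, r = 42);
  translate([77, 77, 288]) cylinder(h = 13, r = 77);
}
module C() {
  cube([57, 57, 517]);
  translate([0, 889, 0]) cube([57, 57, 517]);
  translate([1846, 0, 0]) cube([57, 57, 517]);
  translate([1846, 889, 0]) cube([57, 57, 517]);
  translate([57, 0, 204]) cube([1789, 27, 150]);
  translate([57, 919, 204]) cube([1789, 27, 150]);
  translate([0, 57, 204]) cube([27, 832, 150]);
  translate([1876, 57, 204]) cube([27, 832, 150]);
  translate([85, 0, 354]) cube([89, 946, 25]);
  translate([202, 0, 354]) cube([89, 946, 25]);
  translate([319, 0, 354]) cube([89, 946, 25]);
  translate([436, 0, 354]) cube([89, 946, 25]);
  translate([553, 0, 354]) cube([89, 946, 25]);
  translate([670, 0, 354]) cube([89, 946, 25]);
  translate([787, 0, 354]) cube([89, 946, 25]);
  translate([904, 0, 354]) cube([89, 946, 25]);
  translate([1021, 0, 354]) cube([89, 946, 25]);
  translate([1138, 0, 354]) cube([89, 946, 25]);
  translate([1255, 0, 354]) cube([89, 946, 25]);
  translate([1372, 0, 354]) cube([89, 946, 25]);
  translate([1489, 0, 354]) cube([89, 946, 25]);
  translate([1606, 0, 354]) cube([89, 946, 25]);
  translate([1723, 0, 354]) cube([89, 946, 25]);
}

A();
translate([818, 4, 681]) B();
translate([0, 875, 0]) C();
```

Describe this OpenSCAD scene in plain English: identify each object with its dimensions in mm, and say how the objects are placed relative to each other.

A is a table with a 1293×515 mm rectangular top, 34 mm thick, top surface at z = 681 mm, supported by four 46×46 mm square legs, each inset 46 mm from the nearest pair of top edges, running from the floor. Four apron rails, 46 mm thick and 119 mm tall, run between adjacent legs with their top edges flush with the underside of the top and their outer faces flush with the legs' outer faces.

B is a spool: two coaxial disc flanges of radius 77 mm and thickness 13 mm, joined by a core cylinder of radius 42 mm and height 275 mm. The lower flange rests on z = 0 and the three cylinders share a vertical axis.

C is a bed frame 1903 mm long (x) by 946 mm wide (y). Four 57×57 mm corner posts, 517 mm tall, at the corners of the footprint. Four rails of 27 mm thickness and 150 mm height run between adjacent posts with their undersides at z = 204 mm, their outer faces flush with the outside of the frame (the two x-running rails run between the posts' inner faces; the two y-running rails run between the posts' inner faces). 15 slats, each 89 mm wide (x) and 25 mm thick, lie across the top of the two x-running rails, running the full 946 mm width of the frame in y; the slats are evenly spaced along x between the inner faces of the end posts with equal gaps (rounded down to the nearest mm) at the −x end and between each pair — any rounding remainder accumulates at the +x end.

The spool is on top of the table. The bed frame is on the floor beside the table on its +y side.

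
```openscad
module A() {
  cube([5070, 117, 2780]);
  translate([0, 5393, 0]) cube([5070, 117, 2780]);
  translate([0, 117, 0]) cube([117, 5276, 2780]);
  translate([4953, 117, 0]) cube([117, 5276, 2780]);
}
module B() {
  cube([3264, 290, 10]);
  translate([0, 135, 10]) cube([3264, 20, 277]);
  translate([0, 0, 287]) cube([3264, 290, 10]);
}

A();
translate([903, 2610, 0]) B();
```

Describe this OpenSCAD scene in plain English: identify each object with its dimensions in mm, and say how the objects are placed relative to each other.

A is the wall frame of a small rectangular building: four walls, each 2780 mm tall and 117 mm thick, enclosing a footprint 5070 mm (x) by 5510 mm (y) outside-to-outside, with no floor or roof. The front and back walls (the −y and +y sides) span the full width; the two side walls fit between them.

B is an I-beam lying along x, 3264 mm long. Overall section height 297 mm. Two flanges 290 mm wide (y) and 10 mm thick, one on the floor and one at the top; a web 20 mm thick runs between them, centred on the flange width.

The I-beam sits inside the house frame, centred.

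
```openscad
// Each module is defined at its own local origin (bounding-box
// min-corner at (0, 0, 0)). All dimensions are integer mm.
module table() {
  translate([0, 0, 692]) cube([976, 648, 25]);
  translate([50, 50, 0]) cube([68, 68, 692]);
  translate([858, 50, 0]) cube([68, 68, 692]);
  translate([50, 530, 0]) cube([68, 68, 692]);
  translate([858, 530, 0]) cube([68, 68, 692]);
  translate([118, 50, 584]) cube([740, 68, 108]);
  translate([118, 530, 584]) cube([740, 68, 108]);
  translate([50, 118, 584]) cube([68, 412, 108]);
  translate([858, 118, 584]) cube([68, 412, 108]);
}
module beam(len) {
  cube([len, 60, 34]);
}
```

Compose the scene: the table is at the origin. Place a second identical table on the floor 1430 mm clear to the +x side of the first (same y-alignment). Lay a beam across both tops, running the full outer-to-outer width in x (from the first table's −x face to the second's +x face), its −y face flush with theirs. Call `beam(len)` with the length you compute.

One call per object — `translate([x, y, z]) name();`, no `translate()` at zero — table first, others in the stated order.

table();
translate([2406, 0, 0]) table();
translate([0, 0, 717]) beam(3382);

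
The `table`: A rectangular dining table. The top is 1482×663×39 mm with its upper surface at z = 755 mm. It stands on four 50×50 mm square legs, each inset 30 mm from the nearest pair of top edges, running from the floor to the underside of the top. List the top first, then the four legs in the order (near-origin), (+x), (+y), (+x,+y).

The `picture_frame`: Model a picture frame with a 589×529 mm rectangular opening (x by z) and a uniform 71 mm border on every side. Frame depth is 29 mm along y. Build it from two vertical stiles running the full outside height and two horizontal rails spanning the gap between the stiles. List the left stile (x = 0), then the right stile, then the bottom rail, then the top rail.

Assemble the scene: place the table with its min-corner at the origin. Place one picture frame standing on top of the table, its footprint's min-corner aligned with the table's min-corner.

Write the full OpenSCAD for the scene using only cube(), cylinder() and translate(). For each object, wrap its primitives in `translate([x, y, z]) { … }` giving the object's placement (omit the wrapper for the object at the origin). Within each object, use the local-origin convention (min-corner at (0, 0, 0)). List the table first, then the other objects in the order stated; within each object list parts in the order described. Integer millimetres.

translate([0, 0, 716]) cube([1482, 663, 39]);
translate([30, 30, 0]) cube([50, 50, 716]);
translate([1402, 30, 0]) cube([50, 50, 716]);
translate([30, 583, 0]) cube([50, 50, 716]);
translate([1402, 583, 0]) cube([50, 50, 716]);
translate([0, 0, 755]) {
  cube([71, 29, 671]);
  translate([660, 0, 0]) cube([71, 29, 671]);
  translate([71, 0, 0]) cube([589, 29, 71]);
  translate([71, 0, 600]) cube([589, 29, 71]);
}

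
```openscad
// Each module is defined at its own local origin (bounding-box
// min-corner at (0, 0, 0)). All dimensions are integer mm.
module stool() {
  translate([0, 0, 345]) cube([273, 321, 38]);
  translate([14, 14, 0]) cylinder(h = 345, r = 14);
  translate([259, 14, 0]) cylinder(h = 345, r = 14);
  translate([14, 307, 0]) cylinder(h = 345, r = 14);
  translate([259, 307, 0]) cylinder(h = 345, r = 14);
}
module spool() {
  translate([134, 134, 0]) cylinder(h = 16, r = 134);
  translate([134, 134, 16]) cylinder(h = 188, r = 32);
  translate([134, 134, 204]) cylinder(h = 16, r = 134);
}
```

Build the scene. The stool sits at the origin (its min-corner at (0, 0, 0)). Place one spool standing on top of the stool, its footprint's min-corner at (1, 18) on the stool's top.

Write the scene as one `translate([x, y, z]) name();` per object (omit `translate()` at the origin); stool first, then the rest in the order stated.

stool();
translate([1, 18, 383]) spool();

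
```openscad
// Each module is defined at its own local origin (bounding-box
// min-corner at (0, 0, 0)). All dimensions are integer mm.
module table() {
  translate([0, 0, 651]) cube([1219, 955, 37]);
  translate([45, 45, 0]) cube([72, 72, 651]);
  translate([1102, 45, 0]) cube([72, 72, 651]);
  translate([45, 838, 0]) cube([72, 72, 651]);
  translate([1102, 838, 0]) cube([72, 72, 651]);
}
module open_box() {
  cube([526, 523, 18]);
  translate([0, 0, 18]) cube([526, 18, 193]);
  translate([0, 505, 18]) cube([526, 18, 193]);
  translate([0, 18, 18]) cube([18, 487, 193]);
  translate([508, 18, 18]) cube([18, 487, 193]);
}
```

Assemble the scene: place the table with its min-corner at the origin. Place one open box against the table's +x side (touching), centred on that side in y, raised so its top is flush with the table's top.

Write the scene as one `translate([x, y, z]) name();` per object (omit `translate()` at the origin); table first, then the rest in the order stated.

table();
translate([1219, 216, 477]) open_box();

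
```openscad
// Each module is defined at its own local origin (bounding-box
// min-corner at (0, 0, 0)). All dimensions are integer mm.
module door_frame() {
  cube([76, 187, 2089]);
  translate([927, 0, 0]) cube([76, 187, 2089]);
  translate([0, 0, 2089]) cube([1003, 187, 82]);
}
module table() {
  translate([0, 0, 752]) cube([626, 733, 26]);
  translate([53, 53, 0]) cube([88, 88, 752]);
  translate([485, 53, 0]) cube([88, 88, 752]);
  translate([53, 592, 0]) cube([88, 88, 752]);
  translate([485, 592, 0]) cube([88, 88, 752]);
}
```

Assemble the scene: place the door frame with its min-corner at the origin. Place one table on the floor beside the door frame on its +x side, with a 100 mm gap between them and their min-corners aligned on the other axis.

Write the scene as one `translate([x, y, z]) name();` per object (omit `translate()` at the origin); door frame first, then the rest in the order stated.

door_frame();
translate([1103, 0, 0]) table();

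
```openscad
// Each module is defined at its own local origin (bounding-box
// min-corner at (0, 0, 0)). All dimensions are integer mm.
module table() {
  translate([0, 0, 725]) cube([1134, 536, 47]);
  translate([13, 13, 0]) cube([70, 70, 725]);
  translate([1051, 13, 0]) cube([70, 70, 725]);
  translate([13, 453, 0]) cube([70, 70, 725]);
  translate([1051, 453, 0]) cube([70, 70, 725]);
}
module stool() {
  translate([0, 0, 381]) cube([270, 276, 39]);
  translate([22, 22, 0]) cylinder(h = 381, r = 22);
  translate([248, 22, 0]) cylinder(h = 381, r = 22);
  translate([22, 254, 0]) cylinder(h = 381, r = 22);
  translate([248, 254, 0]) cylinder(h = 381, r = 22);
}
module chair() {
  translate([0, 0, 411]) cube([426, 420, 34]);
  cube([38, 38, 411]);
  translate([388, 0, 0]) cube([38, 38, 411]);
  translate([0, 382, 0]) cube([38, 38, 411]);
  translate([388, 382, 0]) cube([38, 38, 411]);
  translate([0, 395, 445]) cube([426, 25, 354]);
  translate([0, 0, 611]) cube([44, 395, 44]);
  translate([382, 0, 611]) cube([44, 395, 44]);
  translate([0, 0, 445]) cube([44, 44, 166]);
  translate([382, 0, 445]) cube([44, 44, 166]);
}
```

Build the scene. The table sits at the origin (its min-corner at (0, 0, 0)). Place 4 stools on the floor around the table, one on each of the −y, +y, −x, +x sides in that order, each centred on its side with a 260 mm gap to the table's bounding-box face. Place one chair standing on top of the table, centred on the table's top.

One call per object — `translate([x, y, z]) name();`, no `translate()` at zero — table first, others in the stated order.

table();
translate([432, -536, 0]) stool();
translate([432, 796, 0]) stool();
translate([-530, 130, 0]) stool();
translate([1394, 130, 0]) stool();
translate([354, 58, 772]) chair();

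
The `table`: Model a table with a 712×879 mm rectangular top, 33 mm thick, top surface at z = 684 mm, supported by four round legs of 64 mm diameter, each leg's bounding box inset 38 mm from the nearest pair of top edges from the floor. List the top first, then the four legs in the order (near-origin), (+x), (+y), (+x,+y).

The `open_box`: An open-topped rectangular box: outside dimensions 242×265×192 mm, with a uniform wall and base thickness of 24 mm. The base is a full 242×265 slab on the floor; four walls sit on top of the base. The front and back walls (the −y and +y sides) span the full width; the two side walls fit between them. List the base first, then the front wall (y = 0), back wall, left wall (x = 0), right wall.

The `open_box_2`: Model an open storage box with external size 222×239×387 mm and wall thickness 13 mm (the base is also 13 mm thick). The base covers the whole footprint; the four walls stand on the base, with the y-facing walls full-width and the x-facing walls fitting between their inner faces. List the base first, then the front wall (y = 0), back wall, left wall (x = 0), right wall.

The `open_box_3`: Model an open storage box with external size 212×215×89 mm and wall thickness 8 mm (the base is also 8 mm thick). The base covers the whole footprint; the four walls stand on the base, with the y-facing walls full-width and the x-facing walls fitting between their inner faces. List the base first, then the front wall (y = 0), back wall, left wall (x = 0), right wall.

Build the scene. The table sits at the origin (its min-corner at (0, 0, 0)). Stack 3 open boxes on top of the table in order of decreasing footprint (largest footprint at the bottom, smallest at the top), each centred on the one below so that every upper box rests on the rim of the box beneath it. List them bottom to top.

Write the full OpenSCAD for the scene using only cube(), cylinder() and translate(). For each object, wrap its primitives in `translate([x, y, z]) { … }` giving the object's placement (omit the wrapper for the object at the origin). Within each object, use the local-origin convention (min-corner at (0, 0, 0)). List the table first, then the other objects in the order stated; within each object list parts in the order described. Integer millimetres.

translate([0, 0, 651]) cube([712, 879, 33]);
translate([70, 70, 0]) cylinder(h = 651, r = 32);
translate([642, 70, 0]) cylinder(h = 651, r = 32);
translate([70, 809, 0]) cylinder(h = 651, r = 32);
translate([642, 809, 0]) cylinder(h = 651, r = 32);
translate([235, 307, 684]) {
  cube([242, 265, 24]);
  translate([0, 0, 24]) cube([242, 24, 168]);
  translate([0, 241, 24]) cube([242, 24, 168]);
  translate([0, 24, 24]) cube([24, 217, 168]);
  translate([218, 24, 24]) cube([24, 217, 168]);
}
translate([245, 320, 876]) {
  cube([222, 239, 13]);
  translate([0, 0, 13]) cube([222, 13, 374]);
  translate([0, 226, 13]) cube([222, 13, 374]);
  translate([0, 13, 13]) cube([13, 213, 374]);
  translate([209, 13, 13]) cube([13, 213, 374]);
}
translate([250, 332, 1263]) {
  cube([212, 215, 8]);
  translate([0, 0, 8]) cube([212, 8, 81]);
  translate([0, 207, 8]) cube([212, 8, 81]);
  translate([0, 8, 8]) cube([8, 199, 81]);
  translate([204, 8, 8]) cube([8, 199, 81]);
}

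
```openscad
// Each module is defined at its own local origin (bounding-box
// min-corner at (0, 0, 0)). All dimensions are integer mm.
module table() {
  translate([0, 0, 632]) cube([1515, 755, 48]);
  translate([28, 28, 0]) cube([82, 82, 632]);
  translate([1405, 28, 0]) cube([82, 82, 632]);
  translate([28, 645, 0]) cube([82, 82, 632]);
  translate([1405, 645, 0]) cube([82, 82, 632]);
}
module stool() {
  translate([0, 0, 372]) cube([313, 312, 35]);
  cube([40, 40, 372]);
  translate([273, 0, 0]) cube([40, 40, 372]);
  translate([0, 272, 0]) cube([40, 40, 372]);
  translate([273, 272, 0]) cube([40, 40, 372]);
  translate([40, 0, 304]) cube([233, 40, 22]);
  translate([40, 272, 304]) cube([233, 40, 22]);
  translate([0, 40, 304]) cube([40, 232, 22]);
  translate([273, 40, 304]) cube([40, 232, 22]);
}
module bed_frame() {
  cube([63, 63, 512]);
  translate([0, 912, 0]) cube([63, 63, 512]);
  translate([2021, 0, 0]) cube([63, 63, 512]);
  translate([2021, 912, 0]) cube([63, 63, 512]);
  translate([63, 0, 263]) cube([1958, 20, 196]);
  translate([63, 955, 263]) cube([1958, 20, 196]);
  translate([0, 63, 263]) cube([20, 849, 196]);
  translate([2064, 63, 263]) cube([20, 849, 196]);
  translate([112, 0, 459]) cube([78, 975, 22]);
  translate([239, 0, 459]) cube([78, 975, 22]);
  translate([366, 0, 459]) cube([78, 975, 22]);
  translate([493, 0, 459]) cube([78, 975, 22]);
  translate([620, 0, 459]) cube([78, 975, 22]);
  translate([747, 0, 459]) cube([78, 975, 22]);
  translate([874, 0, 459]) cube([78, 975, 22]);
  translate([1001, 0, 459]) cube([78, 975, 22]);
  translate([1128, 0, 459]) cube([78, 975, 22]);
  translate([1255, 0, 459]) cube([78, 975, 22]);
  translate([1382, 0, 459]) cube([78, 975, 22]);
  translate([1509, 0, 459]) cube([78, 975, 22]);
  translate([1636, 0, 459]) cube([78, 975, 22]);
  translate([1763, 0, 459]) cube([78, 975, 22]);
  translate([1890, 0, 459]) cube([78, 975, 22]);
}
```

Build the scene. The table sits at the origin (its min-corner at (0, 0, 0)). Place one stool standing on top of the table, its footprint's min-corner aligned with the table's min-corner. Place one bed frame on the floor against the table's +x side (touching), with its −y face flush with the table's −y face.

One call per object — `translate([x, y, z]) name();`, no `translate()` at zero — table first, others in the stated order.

table();
translate([0, 0, 680]) stool();
translate([1515, 0, 0]) bed_frame();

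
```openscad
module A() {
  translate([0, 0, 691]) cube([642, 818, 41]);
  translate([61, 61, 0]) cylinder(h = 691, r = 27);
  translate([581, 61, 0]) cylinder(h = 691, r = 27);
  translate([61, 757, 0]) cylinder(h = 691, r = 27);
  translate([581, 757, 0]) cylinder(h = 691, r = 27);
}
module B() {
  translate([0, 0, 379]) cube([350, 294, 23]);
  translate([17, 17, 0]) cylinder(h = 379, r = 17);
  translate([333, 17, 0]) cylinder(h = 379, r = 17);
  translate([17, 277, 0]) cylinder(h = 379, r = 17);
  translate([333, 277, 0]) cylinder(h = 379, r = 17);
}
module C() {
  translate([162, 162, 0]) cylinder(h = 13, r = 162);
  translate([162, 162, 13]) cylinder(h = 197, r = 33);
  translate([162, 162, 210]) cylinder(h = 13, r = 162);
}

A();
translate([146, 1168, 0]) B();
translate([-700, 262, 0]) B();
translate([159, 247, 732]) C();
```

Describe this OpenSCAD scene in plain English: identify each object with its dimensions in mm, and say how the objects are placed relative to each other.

A is a table: top 642 mm (x) × 818 mm (y), 41 mm thick, upper face at z = 732 mm, on four round legs of 54 mm diameter, each leg's bounding box inset 34 mm from the nearest pair of top edges, running from z = 0 to the bottom of the top.

B is a four-legged stool. The seat is a 350×294×23 mm slab whose top surface is at z = 402 mm; four round legs, each 34 mm in diameter, run from the floor (z = 0) to the underside of the seat, each leg's axis is inset half a diameter from the nearest pair of seat edges (so the leg's bounding box is flush with the corner).

C is a spool: two coaxial disc flanges of radius 162 mm and thickness 13 mm, joined by a core cylinder of radius 33 mm and height 197 mm. The lower flange rests on z = 0 and the three cylinders share a vertical axis.

Two stools sit around the table at the +y, −x sides. The spool is on top of the table, centred.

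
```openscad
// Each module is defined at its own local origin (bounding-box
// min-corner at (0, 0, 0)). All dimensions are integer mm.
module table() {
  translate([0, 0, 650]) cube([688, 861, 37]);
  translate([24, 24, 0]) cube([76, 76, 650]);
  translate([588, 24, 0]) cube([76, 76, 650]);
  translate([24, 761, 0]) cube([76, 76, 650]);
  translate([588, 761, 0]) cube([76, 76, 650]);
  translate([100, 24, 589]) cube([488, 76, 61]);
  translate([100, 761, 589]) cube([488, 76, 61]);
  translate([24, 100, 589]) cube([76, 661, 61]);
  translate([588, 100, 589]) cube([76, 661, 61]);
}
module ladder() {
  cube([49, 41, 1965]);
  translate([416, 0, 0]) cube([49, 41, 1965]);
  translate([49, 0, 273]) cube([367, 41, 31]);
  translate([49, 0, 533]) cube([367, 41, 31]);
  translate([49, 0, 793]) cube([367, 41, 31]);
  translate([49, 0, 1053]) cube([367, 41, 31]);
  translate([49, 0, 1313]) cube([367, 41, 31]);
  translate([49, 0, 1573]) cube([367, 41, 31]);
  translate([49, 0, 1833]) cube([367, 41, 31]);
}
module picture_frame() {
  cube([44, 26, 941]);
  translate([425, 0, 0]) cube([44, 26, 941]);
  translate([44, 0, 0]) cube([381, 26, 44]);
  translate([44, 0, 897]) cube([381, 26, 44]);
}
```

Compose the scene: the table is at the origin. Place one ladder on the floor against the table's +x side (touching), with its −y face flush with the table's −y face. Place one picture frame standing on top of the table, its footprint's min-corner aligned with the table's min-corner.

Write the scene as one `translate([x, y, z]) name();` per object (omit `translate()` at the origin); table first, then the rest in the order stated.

table();
translate([688, 0, 0]) ladder();
translate([0, 0, 687]) picture_frame();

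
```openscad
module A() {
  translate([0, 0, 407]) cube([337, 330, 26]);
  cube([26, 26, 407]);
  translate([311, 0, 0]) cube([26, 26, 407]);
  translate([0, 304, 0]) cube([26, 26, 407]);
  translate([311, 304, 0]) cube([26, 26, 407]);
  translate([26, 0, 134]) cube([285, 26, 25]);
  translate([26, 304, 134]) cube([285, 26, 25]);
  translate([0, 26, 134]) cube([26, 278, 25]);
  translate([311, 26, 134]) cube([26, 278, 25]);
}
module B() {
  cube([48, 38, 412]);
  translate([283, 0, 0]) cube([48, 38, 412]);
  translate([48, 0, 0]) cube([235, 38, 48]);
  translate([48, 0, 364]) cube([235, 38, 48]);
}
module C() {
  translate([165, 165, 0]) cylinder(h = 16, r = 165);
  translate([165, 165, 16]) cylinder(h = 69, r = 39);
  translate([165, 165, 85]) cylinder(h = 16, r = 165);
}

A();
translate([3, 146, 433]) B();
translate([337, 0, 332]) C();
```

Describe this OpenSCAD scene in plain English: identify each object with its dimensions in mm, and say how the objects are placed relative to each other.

A is a four-legged stool. The seat is 337×330 mm, 26 mm thick, top at z = 433 mm. It stands on four square legs, each 26×26 mm in cross-section, from z = 0 to the seat underside, each flush with a corner of the seat. Four stretchers, 26 mm wide and 25 mm tall, connect adjacent legs with their undersides at z = 134 mm, each running between the inner faces of the legs it joins and aligned with the legs' outer faces on the other axis.

B is a picture frame with a 235×316 mm rectangular opening (x by z) and a uniform 48 mm border on every side. Frame depth is 38 mm along y. It is built from two vertical stiles running the full outside height and two horizontal rails spanning the gap between the stiles.

C is a spool: two coaxial disc flanges of radius 165 mm and thickness 16 mm, joined by a core cylinder of radius 39 mm and height 69 mm. The lower flange rests on z = 0 and the three cylinders share a vertical axis.

The picture frame is on top of the stool, centred. The spool is beside the stool with their tops flush at z = 433.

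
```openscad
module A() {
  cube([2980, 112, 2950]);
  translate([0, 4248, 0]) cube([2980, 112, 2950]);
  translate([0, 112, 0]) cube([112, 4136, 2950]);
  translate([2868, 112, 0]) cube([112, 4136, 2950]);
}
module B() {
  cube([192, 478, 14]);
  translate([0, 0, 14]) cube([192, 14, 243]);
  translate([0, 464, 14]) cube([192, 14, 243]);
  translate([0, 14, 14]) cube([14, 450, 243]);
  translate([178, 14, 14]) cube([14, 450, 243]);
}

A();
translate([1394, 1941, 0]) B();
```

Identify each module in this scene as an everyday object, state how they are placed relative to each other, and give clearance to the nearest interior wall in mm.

Clearances: x = 1282, y = 1829; minimum 1282 mm.

A is a house frame. B is an open box. The open box sits inside the house frame, centred. The clearance to the nearest interior wall is 1282 mm.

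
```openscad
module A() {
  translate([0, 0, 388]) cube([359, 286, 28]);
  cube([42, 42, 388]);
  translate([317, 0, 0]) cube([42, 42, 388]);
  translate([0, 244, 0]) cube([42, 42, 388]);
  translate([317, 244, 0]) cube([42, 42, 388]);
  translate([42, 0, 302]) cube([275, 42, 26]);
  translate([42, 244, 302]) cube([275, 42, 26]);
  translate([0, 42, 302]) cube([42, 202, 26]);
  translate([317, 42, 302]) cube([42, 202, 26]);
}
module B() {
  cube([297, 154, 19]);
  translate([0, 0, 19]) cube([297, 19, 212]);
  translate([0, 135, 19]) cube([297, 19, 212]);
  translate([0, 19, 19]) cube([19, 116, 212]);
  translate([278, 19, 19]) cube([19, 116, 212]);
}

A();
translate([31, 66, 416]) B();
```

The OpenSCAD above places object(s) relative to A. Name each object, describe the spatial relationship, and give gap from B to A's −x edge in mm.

A is a stool. B is an open box. The open box is on top of the stool, centred. The gap from the open box to the stool's −x edge is 31 mm.

The open box's min-x is at 31; the stool's min-x is 0; gap = 31 mm.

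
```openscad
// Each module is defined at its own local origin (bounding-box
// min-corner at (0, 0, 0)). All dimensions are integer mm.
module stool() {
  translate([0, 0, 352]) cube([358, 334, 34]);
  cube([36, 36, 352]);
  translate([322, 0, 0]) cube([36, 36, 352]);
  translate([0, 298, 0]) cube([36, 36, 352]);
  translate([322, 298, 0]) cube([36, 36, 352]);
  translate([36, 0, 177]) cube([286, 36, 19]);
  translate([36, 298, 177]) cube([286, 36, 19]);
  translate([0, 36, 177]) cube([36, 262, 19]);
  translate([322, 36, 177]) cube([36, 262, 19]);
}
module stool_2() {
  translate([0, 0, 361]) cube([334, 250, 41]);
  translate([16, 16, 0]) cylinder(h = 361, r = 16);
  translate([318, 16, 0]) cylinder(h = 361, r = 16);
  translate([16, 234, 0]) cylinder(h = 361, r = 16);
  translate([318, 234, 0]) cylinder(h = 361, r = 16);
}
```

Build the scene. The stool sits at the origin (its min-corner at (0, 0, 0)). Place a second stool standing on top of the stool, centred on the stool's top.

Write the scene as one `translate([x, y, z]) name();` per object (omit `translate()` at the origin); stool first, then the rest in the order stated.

stool();
translate([12, 42, 386]) stool_2();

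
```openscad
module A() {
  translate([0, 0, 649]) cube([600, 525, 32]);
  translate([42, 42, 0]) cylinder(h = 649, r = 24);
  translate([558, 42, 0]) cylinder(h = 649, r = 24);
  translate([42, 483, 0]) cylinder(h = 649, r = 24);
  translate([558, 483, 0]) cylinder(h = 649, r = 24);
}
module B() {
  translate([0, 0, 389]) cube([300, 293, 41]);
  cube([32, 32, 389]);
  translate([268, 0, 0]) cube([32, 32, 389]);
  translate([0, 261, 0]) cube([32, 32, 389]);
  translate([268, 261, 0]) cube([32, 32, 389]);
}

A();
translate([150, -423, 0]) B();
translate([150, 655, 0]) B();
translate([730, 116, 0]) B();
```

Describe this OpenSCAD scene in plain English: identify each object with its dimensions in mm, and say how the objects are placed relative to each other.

A is a table: top 600 mm (x) × 525 mm (y), 32 mm thick, upper face at z = 681 mm, on four round legs of 48 mm diameter, each leg's bounding box inset 18 mm from the nearest pair of top edges, running from z = 0 to the bottom of the top.

B is a four-legged stool. The seat is a 300×293×41 mm slab whose top surface is at z = 430 mm; four square legs, each 32×32 mm in cross-section, run from the floor (z = 0) to the underside of the seat, each flush with a corner of the seat.

Three stools sit around the table at the −y, +y, +x sides.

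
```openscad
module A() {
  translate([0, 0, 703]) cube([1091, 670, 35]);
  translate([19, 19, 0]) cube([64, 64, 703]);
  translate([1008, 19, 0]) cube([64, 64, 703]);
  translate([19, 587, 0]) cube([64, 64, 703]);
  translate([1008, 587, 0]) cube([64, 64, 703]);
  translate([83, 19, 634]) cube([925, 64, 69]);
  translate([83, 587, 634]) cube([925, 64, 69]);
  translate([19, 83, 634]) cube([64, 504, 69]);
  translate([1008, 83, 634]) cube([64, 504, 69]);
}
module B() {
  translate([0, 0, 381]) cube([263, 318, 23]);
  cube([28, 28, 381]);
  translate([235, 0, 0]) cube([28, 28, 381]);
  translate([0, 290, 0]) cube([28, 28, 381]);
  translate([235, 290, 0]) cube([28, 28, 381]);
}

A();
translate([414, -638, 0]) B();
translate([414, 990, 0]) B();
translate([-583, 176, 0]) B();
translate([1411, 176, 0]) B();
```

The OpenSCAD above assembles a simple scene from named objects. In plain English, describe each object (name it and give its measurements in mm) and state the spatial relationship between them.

A is a table with a 1091×670 mm rectangular top, 35 mm thick, top surface at z = 738 mm, supported by four 64×64 mm square legs, each inset 19 mm from the nearest pair of top edges, running from the floor. Four apron rails, 64 mm thick and 69 mm tall, run between adjacent legs with their top edges flush with the underside of the top and their outer faces flush with the legs' outer faces.

B is a simple wooden stool: a rectangular seat 263 mm (x) by 318 mm (y), 23 mm thick, top face at z = 404 mm, on four square legs, each 28×28 mm in cross-section. The legs rest on z = 0, each flush with a corner of the seat.

Four stools sit around the table at the −y, +y, −x, +x sides.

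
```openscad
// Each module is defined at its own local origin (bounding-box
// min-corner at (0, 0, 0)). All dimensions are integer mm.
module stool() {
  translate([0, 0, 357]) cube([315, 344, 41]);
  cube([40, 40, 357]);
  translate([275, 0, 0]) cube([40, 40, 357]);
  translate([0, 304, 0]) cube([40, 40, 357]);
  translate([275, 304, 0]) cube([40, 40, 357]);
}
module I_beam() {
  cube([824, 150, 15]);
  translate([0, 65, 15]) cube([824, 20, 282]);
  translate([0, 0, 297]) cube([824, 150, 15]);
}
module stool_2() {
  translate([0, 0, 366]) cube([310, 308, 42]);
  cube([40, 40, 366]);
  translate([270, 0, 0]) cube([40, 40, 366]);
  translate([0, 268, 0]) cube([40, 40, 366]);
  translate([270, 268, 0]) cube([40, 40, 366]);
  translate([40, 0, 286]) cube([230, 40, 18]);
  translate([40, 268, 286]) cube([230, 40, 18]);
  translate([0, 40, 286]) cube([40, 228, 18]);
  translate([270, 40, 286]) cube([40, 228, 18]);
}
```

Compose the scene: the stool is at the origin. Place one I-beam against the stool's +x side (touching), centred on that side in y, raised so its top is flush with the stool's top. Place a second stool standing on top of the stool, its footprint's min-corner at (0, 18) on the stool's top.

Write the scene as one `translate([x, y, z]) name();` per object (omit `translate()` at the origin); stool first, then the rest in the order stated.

stool();
translate([315, 97, 86]) I_beam();
translate([0, 18, 398]) stool_2();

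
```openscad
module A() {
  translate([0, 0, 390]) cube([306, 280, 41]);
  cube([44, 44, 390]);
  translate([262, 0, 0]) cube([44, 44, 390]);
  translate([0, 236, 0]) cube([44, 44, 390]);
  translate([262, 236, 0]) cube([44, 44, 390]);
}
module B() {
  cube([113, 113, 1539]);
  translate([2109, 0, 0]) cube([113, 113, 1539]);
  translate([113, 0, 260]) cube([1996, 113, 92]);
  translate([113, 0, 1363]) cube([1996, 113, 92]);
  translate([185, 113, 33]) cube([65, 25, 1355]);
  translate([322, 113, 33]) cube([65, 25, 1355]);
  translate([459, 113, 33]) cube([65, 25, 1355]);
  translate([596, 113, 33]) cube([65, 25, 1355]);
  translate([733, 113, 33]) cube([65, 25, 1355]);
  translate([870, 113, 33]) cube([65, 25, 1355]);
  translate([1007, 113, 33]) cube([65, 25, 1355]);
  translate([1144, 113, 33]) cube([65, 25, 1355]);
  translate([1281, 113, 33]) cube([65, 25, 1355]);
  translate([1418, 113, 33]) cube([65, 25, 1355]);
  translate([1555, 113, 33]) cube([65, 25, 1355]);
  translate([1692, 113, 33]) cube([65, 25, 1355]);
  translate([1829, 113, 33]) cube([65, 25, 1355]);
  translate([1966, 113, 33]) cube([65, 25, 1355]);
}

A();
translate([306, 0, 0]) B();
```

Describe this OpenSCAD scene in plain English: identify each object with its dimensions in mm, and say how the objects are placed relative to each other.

A is a four-legged stool. The seat is 306×280 mm, 41 mm thick, top at z = 431 mm. It stands on four square legs, each 44×44 mm in cross-section, from z = 0 to the seat underside, each flush with a corner of the seat.

B is a fence section. Two 113×113 mm posts, 1539 mm tall, stand on the floor with a clear span of 1996 mm between their inner faces. Two horizontal rails of 113×92 mm section span the gap between the posts with their undersides at z = 260 mm and z = 1363 mm, flush with the posts' −y face. 14 pickets, each 65 mm wide, 25 mm thick and 1355 mm tall, are fixed to the +y face of the rails with their bottoms at z = 33 mm, evenly spaced across the span with equal gaps (rounded down to the nearest mm) at the −x end and between each pair — any rounding remainder accumulates at the +x end.

The fence section is against the stool's +x side, with their −y faces flush.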